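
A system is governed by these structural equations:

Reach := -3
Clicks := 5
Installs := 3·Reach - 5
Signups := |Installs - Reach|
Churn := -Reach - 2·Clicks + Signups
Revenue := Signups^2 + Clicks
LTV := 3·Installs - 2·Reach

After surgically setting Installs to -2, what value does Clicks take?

Under do(Installs=-2), the mechanism Installs := 3·Reach - 5 is discarded; Installs is fixed at -2.
Since Clicks is not a descendant of the intervened variable, it is unaffected.

5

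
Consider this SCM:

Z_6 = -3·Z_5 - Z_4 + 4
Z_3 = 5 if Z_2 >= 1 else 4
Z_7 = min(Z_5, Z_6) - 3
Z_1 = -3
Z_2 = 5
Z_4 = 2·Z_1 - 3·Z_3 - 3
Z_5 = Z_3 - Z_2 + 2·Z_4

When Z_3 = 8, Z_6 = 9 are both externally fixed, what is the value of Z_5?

The joint intervention fixes Z_3 = 8, Z_6 = 9, removing each variable's own equation.
Z_4 = 2·Z_1 - 3·Z_3 - 3  [with Z_1=-3, Z_3=8]  = -33
Z_5 = Z_3 - Z_2 + 2·Z_4  [with Z_3=8, Z_2=5, Z_4=-33]  = -63

-63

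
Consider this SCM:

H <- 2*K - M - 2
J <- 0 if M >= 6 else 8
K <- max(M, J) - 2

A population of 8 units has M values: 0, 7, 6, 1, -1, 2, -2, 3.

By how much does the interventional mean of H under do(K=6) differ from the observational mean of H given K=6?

-1.5

Under do(K=6), K's equation is replaced by K=6 for every unit. Per-unit H: 10, 3, 4, 9, 11, 8, 12, 7. Mean = 8.
Observing K=6 restricts to units where K's equation naturally yields 6: M ∈ {0, 1, -1, 2, -2, 3}. In that subpopulation H = 10, 9, 11, 8, 12, 7, mean 9.5.
Difference = 8 − 9.5 = -1.5.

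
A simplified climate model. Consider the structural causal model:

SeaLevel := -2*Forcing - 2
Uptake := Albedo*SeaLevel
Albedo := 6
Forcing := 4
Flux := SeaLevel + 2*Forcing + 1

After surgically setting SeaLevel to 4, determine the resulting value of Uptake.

do(SeaLevel=4) replaces the equation SeaLevel := -2*Forcing - 2 with the constant SeaLevel = 4.
Uptake = Albedo*SeaLevel  [with Albedo=6, SeaLevel=4]  = 24

24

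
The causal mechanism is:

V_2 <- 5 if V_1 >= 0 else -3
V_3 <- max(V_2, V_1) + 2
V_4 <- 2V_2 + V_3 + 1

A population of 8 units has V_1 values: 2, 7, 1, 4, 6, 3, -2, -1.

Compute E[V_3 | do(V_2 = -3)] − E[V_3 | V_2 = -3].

4

do(V_2=-3) breaks V_2's dependence on V_1. With V_2=-3 fixed, V_3 across the units is 4, 9, 3, 6, 8, 5, 0, 1, mean 4.5.
Conditioning on V_2=-3 selects the 2 unit(s) with V_1 ∈ {-2, -1}. Their V_3 values: 0, 1. Mean = 0.5.
Difference = 4.5 − 0.5 = 4.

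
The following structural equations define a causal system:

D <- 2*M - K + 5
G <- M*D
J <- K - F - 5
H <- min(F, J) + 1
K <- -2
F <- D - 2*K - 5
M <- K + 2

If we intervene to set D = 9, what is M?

Under do(D=9), the mechanism D <- 2*M - K + 5 is discarded; D is fixed at 9.
Since M is not a descendant of the intervened variable, it is unaffected.
M = K + 2  [with K=-2]  = 0

0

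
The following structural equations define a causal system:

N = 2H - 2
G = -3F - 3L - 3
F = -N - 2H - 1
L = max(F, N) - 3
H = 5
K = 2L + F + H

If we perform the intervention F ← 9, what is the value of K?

26

do(F=9) replaces the equation F = -N - 2H - 1 with the constant F = 9.
N = 2H - 2  [with H=5]  = 8
L = max(F, N) - 3  [with F=9, N=8]  = 6
K = 2L + F + H  [with L=6, F=9, H=5]  = 26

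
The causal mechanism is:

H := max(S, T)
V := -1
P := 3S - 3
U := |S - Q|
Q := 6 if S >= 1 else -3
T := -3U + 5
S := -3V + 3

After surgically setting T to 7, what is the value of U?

do(T=7) replaces the equation T := -3U + 5 with the constant T = 7.
Since U is not a descendant of the intervened variable, it is unaffected.
S = -3V + 3  [with V=-1]  = 6
Q = 6 if S >= 1 else -3  [with S=6]  = 6
U = |S - Q|  [with S=6, Q=6]  = 0

0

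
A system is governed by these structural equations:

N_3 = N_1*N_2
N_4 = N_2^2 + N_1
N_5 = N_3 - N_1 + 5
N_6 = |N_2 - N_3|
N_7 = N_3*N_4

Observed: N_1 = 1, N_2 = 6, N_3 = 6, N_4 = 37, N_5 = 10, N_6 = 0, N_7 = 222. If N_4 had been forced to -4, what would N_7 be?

The intervention breaks the incoming arrows to N_4: N_4 = N_2^2 + N_1 no longer applies, and N_4 = -4.
N_3 = N_1*N_2  [with N_1=1, N_2=6]  = 6
N_7 = N_3*N_4  [with N_3=6, N_4=-4]  = -24

-24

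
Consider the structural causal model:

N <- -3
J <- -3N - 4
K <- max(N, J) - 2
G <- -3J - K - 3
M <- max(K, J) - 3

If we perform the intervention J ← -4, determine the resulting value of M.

do(J=-4) replaces the equation J <- -3N - 4 with the constant J = -4.
K = max(N, J) - 2  [with N=-3, J=-4]  = -5
M = max(K, J) - 3  [with K=-5, J=-4]  = -7

-7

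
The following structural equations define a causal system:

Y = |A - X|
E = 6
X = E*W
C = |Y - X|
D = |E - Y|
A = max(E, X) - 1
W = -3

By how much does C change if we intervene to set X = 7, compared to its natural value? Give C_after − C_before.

The intervention breaks the incoming arrows to X: X = E*W no longer applies, and X = 7.
A = max(E, X) - 1  [with E=6, X=7]  = 6
Y = |A - X|  [with A=6, X=7]  = 1
C = |Y - X|  [with Y=1, X=7]  = 6
Without intervention: X = E*W  [with E=6, W=-3]  = -18; A = max(E, X) - 1  [with E=6, X=-18]  = 5; Y = |A - X|  [with A=5, X=-18]  = 23; C = |Y - X|  [with Y=23, X=-18]  = 41.
Change = 6 − 41 = -35.

-35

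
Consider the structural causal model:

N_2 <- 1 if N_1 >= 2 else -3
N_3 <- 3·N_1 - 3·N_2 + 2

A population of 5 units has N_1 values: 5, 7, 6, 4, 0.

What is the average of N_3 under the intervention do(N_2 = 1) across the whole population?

12.2

Under do(N_2=1), N_2's equation is replaced by N_2=1 for every unit. Per-unit N_3: 14, 20, 17, 11, -1. Mean = 12.2.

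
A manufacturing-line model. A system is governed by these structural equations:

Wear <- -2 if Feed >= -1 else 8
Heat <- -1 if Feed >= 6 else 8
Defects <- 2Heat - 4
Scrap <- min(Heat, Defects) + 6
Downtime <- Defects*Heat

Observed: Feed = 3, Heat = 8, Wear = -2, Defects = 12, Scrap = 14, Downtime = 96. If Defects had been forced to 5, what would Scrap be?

11

Intervening sets Defects = 5 and removes its equation (Defects <- 2Heat - 4).
Heat = -1 if Feed >= 6 else 8  [with Feed=3]  = 8
Scrap = min(Heat, Defects) + 6  [with Heat=8, Defects=5]  = 11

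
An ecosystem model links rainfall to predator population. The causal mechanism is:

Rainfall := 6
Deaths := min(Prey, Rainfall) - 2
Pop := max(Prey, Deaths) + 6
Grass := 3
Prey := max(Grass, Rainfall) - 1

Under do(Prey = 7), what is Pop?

13

do(Prey=7) replaces the equation Prey := max(Grass, Rainfall) - 1 with the constant Prey = 7.
Deaths = min(Prey, Rainfall) - 2  [with Prey=7, Rainfall=6]  = 4
Pop = max(Prey, Deaths) + 6  [with Prey=7, Deaths=4]  = 13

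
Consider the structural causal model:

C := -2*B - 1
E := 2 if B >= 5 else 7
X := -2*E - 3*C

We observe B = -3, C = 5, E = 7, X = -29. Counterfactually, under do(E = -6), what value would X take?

-3

The intervention breaks the incoming arrows to E: E := 2 if B >= 5 else 7 no longer applies, and E = -6.
C = -2*B - 1  [with B=-3]  = 5
X = -2*E - 3*C  [with E=-6, C=5]  = -3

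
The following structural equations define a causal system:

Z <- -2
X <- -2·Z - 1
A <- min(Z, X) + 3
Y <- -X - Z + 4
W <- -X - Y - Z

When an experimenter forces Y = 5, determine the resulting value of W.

The intervention breaks the incoming arrows to Y: Y <- -X - Z + 4 no longer applies, and Y = 5.
X = -2·Z - 1  [with Z=-2]  = 3
W = -X - Y - Z  [with X=3, Y=5, Z=-2]  = -6

-6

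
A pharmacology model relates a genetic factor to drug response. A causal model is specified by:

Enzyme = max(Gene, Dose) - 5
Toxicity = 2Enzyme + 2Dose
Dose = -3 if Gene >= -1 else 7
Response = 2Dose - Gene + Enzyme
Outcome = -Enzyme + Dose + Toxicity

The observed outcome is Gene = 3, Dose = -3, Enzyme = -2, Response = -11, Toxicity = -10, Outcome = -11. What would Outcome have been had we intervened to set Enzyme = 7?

The intervention breaks the incoming arrows to Enzyme: Enzyme = max(Gene, Dose) - 5 no longer applies, and Enzyme = 7.
Dose = -3 if Gene >= -1 else 7  [with Gene=3]  = -3
Toxicity = 2Enzyme + 2Dose  [with Enzyme=7, Dose=-3]  = 8
Outcome = -Enzyme + Dose + Toxicity  [with Enzyme=7, Dose=-3, Toxicity=8]  = -2

-2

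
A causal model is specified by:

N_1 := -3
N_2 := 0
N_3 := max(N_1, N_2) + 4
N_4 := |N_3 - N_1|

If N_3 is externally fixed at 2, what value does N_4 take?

The intervention breaks the incoming arrows to N_3: N_3 := max(N_1, N_2) + 4 no longer applies, and N_3 = 2.
N_4 = |N_3 - N_1|  [with N_3=2, N_1=-3]  = 5

5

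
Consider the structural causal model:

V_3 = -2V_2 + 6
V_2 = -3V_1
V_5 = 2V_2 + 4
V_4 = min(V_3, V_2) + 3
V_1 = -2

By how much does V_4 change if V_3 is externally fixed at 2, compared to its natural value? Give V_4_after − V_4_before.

The intervention breaks the incoming arrows to V_3: V_3 = -2V_2 + 6 no longer applies, and V_3 = 2.
V_2 = -3V_1  [with V_1=-2]  = 6
V_4 = min(V_3, V_2) + 3  [with V_3=2, V_2=6]  = 5
Without intervention: V_2 = -3V_1  [with V_1=-2]  = 6; V_3 = -2V_2 + 6  [with V_2=6]  = -6; V_4 = min(V_3, V_2) + 3  [with V_3=-6, V_2=6]  = -3.
Change = 5 − (-3) = 8.

8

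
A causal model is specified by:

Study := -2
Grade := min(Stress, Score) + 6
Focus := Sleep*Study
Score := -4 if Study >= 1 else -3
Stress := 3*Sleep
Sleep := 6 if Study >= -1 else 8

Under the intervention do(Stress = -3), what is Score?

-3

do(Stress=-3) replaces the equation Stress := 3*Sleep with the constant Stress = -3.
Score is not downstream of the intervention, so its value is determined by the original equations.
Score = -4 if Study >= 1 else -3  [with Study=-2]  = -3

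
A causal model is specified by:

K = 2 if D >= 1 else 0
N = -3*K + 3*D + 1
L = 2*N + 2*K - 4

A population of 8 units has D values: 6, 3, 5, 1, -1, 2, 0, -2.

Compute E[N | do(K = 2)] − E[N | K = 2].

The intervention sets K=2 in all 8 units regardless of D. Recomputing N per unit gives 13, 4, 10, -2, -8, 1, -5, -11; average 0.25.
E[N|K=2] averages over only the 5 units with K=2 (D = 6, 3, 5, 1, 2): N = 13, 4, 10, -2, 1, mean 5.2.
Difference = 0.25 − 5.2 = -4.95.

-4.95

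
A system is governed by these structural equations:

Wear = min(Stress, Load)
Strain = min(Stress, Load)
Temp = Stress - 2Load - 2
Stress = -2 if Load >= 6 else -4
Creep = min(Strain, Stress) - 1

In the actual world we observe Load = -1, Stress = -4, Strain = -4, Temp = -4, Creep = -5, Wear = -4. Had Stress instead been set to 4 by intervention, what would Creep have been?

-2

do(Stress=4) replaces the equation Stress = -2 if Load >= 6 else -4 with the constant Stress = 4.
Strain = min(Stress, Load)  [with Stress=4, Load=-1]  = -1
Creep = min(Strain, Stress) - 1  [with Strain=-1, Stress=4]  = -2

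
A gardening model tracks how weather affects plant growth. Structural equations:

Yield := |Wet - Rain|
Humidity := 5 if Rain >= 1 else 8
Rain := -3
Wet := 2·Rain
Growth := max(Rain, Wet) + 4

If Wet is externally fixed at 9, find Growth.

13

The intervention breaks the incoming arrows to Wet: Wet := 2·Rain no longer applies, and Wet = 9.
Growth = max(Rain, Wet) + 4  [with Rain=-3, Wet=9]  = 13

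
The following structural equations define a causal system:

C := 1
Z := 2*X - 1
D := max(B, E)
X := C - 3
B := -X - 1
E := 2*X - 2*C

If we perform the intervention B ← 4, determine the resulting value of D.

Intervening sets B = 4 and removes its equation (B := -X - 1).
X = C - 3  [with C=1]  = -2
E = 2*X - 2*C  [with X=-2, C=1]  = -6
D = max(B, E)  [with B=4, E=-6]  = 4

4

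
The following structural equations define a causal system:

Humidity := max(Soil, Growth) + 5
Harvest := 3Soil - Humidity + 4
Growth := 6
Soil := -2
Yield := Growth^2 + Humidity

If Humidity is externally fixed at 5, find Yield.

41

The intervention breaks the incoming arrows to Humidity: Humidity := max(Soil, Growth) + 5 no longer applies, and Humidity = 5.
Yield = Growth^2 + Humidity  [with Growth=6, Humidity=5]  = 41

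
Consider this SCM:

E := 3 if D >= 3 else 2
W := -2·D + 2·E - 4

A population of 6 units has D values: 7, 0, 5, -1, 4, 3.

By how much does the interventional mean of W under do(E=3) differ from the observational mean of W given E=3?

The intervention sets E=3 in all 6 units regardless of D. Recomputing W per unit gives -12, 2, -8, 4, -6, -4; average -4.
Conditioning on E=3 selects the 4 unit(s) with D ∈ {7, 5, 4, 3}. Their W values: -12, -8, -6, -4. Mean = -7.5.
Difference = -4 − (-7.5) = 3.5.

3.5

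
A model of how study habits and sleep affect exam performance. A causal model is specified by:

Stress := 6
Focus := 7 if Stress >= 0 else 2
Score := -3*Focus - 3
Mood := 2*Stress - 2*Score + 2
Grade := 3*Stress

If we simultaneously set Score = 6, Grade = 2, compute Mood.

The joint intervention fixes Score = 6, Grade = 2, removing each variable's own equation.
Mood = 2*Stress - 2*Score + 2  [with Stress=6, Score=6]  = 2

2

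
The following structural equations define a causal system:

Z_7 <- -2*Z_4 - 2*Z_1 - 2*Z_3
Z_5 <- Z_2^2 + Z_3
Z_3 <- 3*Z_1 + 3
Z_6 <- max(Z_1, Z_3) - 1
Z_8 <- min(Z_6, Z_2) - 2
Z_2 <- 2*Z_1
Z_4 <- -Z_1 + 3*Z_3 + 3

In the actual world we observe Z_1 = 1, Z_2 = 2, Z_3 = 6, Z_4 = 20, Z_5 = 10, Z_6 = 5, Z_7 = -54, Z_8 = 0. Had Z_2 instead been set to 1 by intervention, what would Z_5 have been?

7

do(Z_2=1) replaces the equation Z_2 <- 2*Z_1 with the constant Z_2 = 1.
Z_3 = 3*Z_1 + 3  [with Z_1=1]  = 6
Z_5 = Z_2^2 + Z_3  [with Z_2=1, Z_3=6]  = 7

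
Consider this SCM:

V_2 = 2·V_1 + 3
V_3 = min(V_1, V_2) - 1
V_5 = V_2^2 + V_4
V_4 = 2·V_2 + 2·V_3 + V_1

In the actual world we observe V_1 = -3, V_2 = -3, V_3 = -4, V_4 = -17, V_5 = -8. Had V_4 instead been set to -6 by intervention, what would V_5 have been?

Intervening sets V_4 = -6 and removes its equation (V_4 = 2·V_2 + 2·V_3 + V_1).
V_2 = 2·V_1 + 3  [with V_1=-3]  = -3
V_5 = V_2^2 + V_4  [with V_2=-3, V_4=-6]  = 3

3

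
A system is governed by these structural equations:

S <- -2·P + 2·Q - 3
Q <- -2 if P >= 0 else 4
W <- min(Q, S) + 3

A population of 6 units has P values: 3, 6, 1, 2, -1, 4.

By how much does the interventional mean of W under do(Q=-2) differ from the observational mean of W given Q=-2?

1.4

Every unit gets Q=-2 under the intervention. W values become -10, -16, -6, -8, -2, -12; E[W|do(Q=-2)] = -9.
Conditioning on Q=-2 selects the 5 unit(s) with P ∈ {3, 6, 1, 2, 4}. Their W values: -10, -16, -6, -8, -12. Mean = -10.4.
Difference = -9 − (-10.4) = 1.4.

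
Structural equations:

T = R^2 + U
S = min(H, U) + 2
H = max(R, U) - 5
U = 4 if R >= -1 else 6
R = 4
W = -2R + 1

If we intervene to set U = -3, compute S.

do(U=-3) replaces the equation U = 4 if R >= -1 else 6 with the constant U = -3.
H = max(R, U) - 5  [with R=4, U=-3]  = -1
S = min(H, U) + 2  [with H=-1, U=-3]  = -1

-1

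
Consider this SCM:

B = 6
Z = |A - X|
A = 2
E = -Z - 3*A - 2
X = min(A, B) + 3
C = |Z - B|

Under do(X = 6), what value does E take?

The intervention breaks the incoming arrows to X: X = min(A, B) + 3 no longer applies, and X = 6.
Z = |A - X|  [with A=2, X=6]  = 4
E = -Z - 3*A - 2  [with Z=4, A=2]  = -12

-12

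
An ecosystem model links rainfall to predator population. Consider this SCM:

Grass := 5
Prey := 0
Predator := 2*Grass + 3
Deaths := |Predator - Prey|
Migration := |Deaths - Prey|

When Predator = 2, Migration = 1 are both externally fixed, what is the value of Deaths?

2

The joint intervention fixes Predator = 2, Migration = 1, removing each variable's own equation.
Deaths = |Predator - Prey|  [with Predator=2, Prey=0]  = 2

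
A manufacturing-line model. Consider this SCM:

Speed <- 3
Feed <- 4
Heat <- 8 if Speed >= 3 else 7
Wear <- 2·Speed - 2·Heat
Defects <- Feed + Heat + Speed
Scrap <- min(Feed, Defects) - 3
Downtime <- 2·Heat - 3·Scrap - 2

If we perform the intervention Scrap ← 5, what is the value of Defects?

do(Scrap=5) replaces the equation Scrap <- min(Feed, Defects) - 3 with the constant Scrap = 5.
Since Defects is not a descendant of the intervened variable, it is unaffected.
Heat = 8 if Speed >= 3 else 7  [with Speed=3]  = 8
Defects = Feed + Heat + Speed  [with Feed=4, Heat=8, Speed=3]  = 15

15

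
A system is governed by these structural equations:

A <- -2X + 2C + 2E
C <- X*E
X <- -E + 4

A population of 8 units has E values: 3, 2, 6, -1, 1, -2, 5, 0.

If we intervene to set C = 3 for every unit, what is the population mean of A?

do(C=3) breaks C's dependence on E. With C=3 fixed, A across the units is 10, 6, 22, -6, 2, -10, 18, -2, mean 5.

5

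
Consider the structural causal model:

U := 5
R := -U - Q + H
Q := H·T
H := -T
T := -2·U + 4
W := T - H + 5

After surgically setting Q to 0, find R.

1

The intervention breaks the incoming arrows to Q: Q := H·T no longer applies, and Q = 0.
T = -2·U + 4  [with U=5]  = -6
H = -T  [with T=-6]  = 6
R = -U - Q + H  [with U=5, Q=0, H=6]  = 1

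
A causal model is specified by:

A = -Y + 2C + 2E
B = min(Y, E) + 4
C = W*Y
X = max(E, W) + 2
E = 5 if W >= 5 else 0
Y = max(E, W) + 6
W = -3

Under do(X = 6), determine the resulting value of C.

-18

do(X=6) replaces the equation X = max(E, W) + 2 with the constant X = 6.
Since C is not a descendant of the intervened variable, it is unaffected.
E = 5 if W >= 5 else 0  [with W=-3]  = 0
Y = max(E, W) + 6  [with E=0, W=-3]  = 6
C = W*Y  [with W=-3, Y=6]  = -18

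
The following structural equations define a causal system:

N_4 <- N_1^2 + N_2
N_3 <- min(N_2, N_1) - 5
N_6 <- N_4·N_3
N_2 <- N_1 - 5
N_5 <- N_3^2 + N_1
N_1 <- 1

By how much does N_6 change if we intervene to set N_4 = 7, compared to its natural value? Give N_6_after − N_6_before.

-90

Under do(N_4=7), the mechanism N_4 <- N_1^2 + N_2 is discarded; N_4 is fixed at 7.
N_2 = N_1 - 5  [with N_1=1]  = -4
N_3 = min(N_2, N_1) - 5  [with N_2=-4, N_1=1]  = -9
N_6 = N_4·N_3  [with N_4=7, N_3=-9]  = -63
Without intervention: N_2 = N_1 - 5  [with N_1=1]  = -4; N_3 = min(N_2, N_1) - 5  [with N_2=-4, N_1=1]  = -9; N_4 = N_1^2 + N_2  [with N_1=1, N_2=-4]  = -3; N_6 = N_4·N_3  [with N_4=-3, N_3=-9]  = 27.
Change = -63 − 27 = -90.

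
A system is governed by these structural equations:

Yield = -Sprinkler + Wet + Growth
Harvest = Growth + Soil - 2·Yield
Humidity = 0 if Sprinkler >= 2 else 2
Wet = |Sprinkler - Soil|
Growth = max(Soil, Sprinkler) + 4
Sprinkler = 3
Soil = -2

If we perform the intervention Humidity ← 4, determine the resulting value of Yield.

9

The intervention breaks the incoming arrows to Humidity: Humidity = 0 if Sprinkler >= 2 else 2 no longer applies, and Humidity = 4.
Since Yield is not a descendant of the intervened variable, it is unaffected.
Wet = |Sprinkler - Soil|  [with Sprinkler=3, Soil=-2]  = 5
Growth = max(Soil, Sprinkler) + 4  [with Soil=-2, Sprinkler=3]  = 7
Yield = -Sprinkler + Wet + Growth  [with Sprinkler=3, Wet=5, Growth=7]  = 9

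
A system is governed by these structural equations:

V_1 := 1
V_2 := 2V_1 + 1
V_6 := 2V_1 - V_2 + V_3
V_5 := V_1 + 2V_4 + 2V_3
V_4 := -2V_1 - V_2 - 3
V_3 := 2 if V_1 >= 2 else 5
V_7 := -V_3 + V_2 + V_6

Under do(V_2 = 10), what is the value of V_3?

The intervention breaks the incoming arrows to V_2: V_2 := 2V_1 + 1 no longer applies, and V_2 = 10.
Since V_3 is not a descendant of the intervened variable, it is unaffected.
V_3 = 2 if V_1 >= 2 else 5  [with V_1=1]  = 5

5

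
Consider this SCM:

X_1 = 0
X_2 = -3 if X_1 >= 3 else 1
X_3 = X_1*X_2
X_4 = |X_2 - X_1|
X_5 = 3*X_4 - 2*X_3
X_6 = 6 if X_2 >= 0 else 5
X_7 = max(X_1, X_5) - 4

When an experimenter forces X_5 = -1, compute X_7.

-4

Under do(X_5=-1), the mechanism X_5 = 3*X_4 - 2*X_3 is discarded; X_5 is fixed at -1.
X_7 = max(X_1, X_5) - 4  [with X_1=0, X_5=-1]  = -4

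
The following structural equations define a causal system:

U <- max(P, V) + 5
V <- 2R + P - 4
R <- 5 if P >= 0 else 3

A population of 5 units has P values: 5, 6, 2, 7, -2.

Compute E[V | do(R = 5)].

9.6

The intervention sets R=5 in all 5 units regardless of P. Recomputing V per unit gives 11, 12, 8, 13, 4; average 9.6.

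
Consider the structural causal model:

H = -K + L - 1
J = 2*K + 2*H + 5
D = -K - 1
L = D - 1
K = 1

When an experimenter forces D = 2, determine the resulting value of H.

-1

Under do(D=2), the mechanism D = -K - 1 is discarded; D is fixed at 2.
L = D - 1  [with D=2]  = 1
H = -K + L - 1  [with K=1, L=1]  = -1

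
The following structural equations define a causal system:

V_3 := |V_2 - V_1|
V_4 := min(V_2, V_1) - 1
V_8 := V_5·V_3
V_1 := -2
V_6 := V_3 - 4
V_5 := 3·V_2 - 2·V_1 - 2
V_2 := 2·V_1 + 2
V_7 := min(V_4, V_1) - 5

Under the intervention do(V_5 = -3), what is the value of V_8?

0

do(V_5=-3) replaces the equation V_5 := 3·V_2 - 2·V_1 - 2 with the constant V_5 = -3.
V_2 = 2·V_1 + 2  [with V_1=-2]  = -2
V_3 = |V_2 - V_1|  [with V_2=-2, V_1=-2]  = 0
V_8 = V_5·V_3  [with V_5=-3, V_3=0]  = 0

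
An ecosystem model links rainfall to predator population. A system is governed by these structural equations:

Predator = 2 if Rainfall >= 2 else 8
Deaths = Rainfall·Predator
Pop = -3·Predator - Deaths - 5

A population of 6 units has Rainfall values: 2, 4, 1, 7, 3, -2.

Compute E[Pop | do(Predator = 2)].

Under do(Predator=2), Predator's equation is replaced by Predator=2 for every unit. Per-unit Pop: -15, -19, -13, -25, -17, -7. Mean = -16.

-16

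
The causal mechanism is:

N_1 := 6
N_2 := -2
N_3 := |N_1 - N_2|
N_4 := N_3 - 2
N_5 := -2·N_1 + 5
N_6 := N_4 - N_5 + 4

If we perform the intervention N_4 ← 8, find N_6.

19

Under do(N_4=8), the mechanism N_4 := N_3 - 2 is discarded; N_4 is fixed at 8.
N_5 = -2·N_1 + 5  [with N_1=6]  = -7
N_6 = N_4 - N_5 + 4  [with N_4=8, N_5=-7]  = 19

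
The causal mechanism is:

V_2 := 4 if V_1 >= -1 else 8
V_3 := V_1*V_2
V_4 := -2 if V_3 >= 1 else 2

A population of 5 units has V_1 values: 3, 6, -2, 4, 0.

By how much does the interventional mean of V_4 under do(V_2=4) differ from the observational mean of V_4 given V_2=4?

0.6

Under do(V_2=4), V_2's equation is replaced by V_2=4 for every unit. Per-unit V_4: -2, -2, 2, -2, 2. Mean = -0.4.
Conditioning on V_2=4 selects the 4 unit(s) with V_1 ∈ {3, 6, 4, 0}. Their V_4 values: -2, -2, -2, 2. Mean = -1.
Difference = -0.4 − (-1) = 0.6.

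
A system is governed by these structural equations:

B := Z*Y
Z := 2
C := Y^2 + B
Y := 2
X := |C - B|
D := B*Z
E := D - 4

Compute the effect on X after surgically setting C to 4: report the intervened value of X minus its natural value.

The intervention breaks the incoming arrows to C: C := Y^2 + B no longer applies, and C = 4.
B = Z*Y  [with Z=2, Y=2]  = 4
X = |C - B|  [with C=4, B=4]  = 0
Without intervention: B = Z*Y  [with Z=2, Y=2]  = 4; C = Y^2 + B  [with Y=2, B=4]  = 8; X = |C - B|  [with C=8, B=4]  = 4.
Change = 0 − 4 = -4.

-4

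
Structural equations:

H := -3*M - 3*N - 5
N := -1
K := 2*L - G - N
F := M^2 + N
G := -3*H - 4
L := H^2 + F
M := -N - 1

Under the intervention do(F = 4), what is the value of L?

8

Intervening sets F = 4 and removes its equation (F := M^2 + N).
M = -N - 1  [with N=-1]  = 0
H = -3*M - 3*N - 5  [with M=0, N=-1]  = -2
L = H^2 + F  [with H=-2, F=4]  = 8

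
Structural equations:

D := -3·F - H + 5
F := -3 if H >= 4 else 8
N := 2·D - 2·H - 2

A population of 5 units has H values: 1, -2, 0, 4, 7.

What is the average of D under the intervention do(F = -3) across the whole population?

12

Every unit gets F=-3 under the intervention. D values become 13, 16, 14, 10, 7; E[D|do(F=-3)] = 12.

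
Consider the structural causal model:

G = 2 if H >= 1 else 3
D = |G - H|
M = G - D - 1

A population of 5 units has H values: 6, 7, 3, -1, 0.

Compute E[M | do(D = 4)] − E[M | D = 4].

do(D=4) breaks D's dependence on H. With D=4 fixed, M across the units is -3, -3, -3, -2, -2, mean -2.6.
E[M|D=4] averages over only the 2 units with D=4 (H = 6, -1): M = -3, -2, mean -2.5.
Difference = -2.6 − (-2.5) = -0.1.

-0.1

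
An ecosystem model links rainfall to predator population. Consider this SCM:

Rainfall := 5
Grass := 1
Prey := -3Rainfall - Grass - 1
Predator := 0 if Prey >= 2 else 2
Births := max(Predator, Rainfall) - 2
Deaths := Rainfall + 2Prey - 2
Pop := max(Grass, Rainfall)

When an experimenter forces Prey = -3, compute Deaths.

The intervention breaks the incoming arrows to Prey: Prey := -3Rainfall - Grass - 1 no longer applies, and Prey = -3.
Deaths = Rainfall + 2Prey - 2  [with Rainfall=5, Prey=-3]  = -3

-3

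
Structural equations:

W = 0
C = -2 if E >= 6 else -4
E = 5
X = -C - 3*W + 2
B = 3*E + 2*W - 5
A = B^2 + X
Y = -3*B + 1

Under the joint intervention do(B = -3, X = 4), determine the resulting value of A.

13

Setting B = -3, X = 4 by intervention discards those variables' equations.
A = B^2 + X  [with B=-3, X=4]  = 13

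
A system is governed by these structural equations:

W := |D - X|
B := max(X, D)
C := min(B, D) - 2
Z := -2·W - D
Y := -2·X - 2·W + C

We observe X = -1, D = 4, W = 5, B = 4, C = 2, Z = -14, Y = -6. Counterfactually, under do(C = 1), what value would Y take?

Under do(C=1), the mechanism C := min(B, D) - 2 is discarded; C is fixed at 1.
W = |D - X|  [with D=4, X=-1]  = 5
Y = -2·X - 2·W + C  [with X=-1, W=5, C=1]  = -7

-7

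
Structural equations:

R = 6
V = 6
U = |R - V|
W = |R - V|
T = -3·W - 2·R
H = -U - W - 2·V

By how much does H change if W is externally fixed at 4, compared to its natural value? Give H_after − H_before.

-4

Under do(W=4), the mechanism W = |R - V| is discarded; W is fixed at 4.
U = |R - V|  [with R=6, V=6]  = 0
H = -U - W - 2·V  [with U=0, W=4, V=6]  = -16
Without intervention: U = |R - V|  [with R=6, V=6]  = 0; W = |R - V|  [with R=6, V=6]  = 0; H = -U - W - 2·V  [with U=0, W=0, V=6]  = -12.
Change = -16 − (-12) = -4.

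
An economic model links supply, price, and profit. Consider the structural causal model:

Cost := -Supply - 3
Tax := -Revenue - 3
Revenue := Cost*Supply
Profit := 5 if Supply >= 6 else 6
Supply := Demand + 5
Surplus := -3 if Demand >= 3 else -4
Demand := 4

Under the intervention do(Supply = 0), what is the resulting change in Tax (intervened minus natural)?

do(Supply=0) replaces the equation Supply := Demand + 5 with the constant Supply = 0.
Cost = -Supply - 3  [with Supply=0]  = -3
Revenue = Cost*Supply  [with Cost=-3, Supply=0]  = 0
Tax = -Revenue - 3  [with Revenue=0]  = -3
Without intervention: Supply = Demand + 5  [with Demand=4]  = 9; Cost = -Supply - 3  [with Supply=9]  = -12; Revenue = Cost*Supply  [with Cost=-12, Supply=9]  = -108; Tax = -Revenue - 3  [with Revenue=-108]  = 105.
Change = -3 − 105 = -108.

-108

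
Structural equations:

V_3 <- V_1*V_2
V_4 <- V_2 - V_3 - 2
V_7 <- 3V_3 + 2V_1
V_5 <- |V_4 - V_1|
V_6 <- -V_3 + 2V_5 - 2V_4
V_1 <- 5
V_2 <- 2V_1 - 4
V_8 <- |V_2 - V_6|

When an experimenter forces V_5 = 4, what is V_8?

do(V_5=4) replaces the equation V_5 <- |V_4 - V_1| with the constant V_5 = 4.
V_2 = 2V_1 - 4  [with V_1=5]  = 6
V_3 = V_1*V_2  [with V_1=5, V_2=6]  = 30
V_4 = V_2 - V_3 - 2  [with V_2=6, V_3=30]  = -26
V_6 = -V_3 + 2V_5 - 2V_4  [with V_3=30, V_5=4, V_4=-26]  = 30
V_8 = |V_2 - V_6|  [with V_2=6, V_6=30]  = 24

24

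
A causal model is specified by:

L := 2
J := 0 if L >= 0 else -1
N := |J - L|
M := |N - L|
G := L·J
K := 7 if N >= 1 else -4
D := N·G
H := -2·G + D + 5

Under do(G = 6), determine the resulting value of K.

The intervention breaks the incoming arrows to G: G := L·J no longer applies, and G = 6.
Since K is not a descendant of the intervened variable, it is unaffected.
J = 0 if L >= 0 else -1  [with L=2]  = 0
N = |J - L|  [with J=0, L=2]  = 2
K = 7 if N >= 1 else -4  [with N=2]  = 7

7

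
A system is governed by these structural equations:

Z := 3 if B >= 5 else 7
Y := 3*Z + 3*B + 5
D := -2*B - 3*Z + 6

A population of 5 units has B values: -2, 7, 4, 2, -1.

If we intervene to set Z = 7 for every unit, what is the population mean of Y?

32

Under do(Z=7), Z's equation is replaced by Z=7 for every unit. Per-unit Y: 20, 47, 38, 32, 23. Mean = 32.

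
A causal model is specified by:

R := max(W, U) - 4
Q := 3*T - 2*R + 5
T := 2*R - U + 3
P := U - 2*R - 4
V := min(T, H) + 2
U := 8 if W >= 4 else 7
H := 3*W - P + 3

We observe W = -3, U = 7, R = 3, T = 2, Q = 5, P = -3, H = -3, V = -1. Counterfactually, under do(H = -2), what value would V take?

0

do(H=-2) replaces the equation H := 3*W - P + 3 with the constant H = -2.
U = 8 if W >= 4 else 7  [with W=-3]  = 7
R = max(W, U) - 4  [with W=-3, U=7]  = 3
T = 2*R - U + 3  [with R=3, U=7]  = 2
V = min(T, H) + 2  [with T=2, H=-2]  = 0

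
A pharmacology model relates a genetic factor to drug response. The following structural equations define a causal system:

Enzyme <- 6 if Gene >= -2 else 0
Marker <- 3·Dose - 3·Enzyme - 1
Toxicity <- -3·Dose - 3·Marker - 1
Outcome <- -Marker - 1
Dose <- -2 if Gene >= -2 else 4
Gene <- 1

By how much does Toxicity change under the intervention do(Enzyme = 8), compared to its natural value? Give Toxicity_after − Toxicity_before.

do(Enzyme=8) replaces the equation Enzyme <- 6 if Gene >= -2 else 0 with the constant Enzyme = 8.
Dose = -2 if Gene >= -2 else 4  [with Gene=1]  = -2
Marker = 3·Dose - 3·Enzyme - 1  [with Dose=-2, Enzyme=8]  = -31
Toxicity = -3·Dose - 3·Marker - 1  [with Dose=-2, Marker=-31]  = 98
Without intervention: Dose = -2 if Gene >= -2 else 4  [with Gene=1]  = -2; Enzyme = 6 if Gene >= -2 else 0  [with Gene=1]  = 6; Marker = 3·Dose - 3·Enzyme - 1  [with Dose=-2, Enzyme=6]  = -25; Toxicity = -3·Dose - 3·Marker - 1  [with Dose=-2, Marker=-25]  = 80.
Change = 98 − 80 = 18.

18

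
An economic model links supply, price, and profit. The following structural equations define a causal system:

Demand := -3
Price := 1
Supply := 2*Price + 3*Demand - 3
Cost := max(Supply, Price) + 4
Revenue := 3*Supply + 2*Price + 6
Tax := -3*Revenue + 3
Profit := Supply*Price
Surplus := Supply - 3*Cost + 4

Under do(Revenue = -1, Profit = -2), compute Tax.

Under do(Revenue = -1, Profit = -2), each intervened variable's structural equation is replaced by its fixed value.
Tax = -3*Revenue + 3  [with Revenue=-1]  = 6

6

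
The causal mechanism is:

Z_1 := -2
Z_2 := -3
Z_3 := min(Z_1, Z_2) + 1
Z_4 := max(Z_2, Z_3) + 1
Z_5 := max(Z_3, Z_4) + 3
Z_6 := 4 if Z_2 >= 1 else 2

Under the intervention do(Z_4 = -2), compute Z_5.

1

Intervening sets Z_4 = -2 and removes its equation (Z_4 := max(Z_2, Z_3) + 1).
Z_3 = min(Z_1, Z_2) + 1  [with Z_1=-2, Z_2=-3]  = -2
Z_5 = max(Z_3, Z_4) + 3  [with Z_3=-2, Z_4=-2]  = 1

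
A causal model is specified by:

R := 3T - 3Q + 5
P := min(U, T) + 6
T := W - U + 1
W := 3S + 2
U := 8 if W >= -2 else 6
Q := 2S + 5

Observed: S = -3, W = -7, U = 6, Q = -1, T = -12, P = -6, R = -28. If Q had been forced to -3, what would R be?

The intervention breaks the incoming arrows to Q: Q := 2S + 5 no longer applies, and Q = -3.
W = 3S + 2  [with S=-3]  = -7
U = 8 if W >= -2 else 6  [with W=-7]  = 6
T = W - U + 1  [with W=-7, U=6]  = -12
R = 3T - 3Q + 5  [with T=-12, Q=-3]  = -22

-22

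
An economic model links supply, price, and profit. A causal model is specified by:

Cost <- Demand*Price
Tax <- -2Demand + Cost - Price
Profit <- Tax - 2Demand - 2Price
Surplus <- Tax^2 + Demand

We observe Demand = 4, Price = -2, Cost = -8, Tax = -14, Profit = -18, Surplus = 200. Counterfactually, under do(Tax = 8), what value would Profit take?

4

Intervening sets Tax = 8 and removes its equation (Tax <- -2Demand + Cost - Price).
Profit = Tax - 2Demand - 2Price  [with Tax=8, Demand=4, Price=-2]  = 4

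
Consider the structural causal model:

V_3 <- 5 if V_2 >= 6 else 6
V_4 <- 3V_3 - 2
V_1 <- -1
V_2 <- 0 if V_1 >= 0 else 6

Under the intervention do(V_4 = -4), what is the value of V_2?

The intervention breaks the incoming arrows to V_4: V_4 <- 3V_3 - 2 no longer applies, and V_4 = -4.
Since V_2 is not a descendant of the intervened variable, it is unaffected.
V_2 = 0 if V_1 >= 0 else 6  [with V_1=-1]  = 6

6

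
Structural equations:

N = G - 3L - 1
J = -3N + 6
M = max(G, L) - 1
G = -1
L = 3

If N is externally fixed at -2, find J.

The intervention breaks the incoming arrows to N: N = G - 3L - 1 no longer applies, and N = -2.
J = -3N + 6  [with N=-2]  = 12

12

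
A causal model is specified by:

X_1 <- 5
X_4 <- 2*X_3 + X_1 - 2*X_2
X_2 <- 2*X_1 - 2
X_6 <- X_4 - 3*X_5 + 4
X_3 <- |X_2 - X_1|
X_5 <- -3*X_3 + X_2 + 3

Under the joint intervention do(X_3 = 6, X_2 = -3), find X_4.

23

The joint intervention fixes X_3 = 6, X_2 = -3, removing each variable's own equation.
X_4 = 2*X_3 + X_1 - 2*X_2  [with X_3=6, X_1=5, X_2=-3]  = 23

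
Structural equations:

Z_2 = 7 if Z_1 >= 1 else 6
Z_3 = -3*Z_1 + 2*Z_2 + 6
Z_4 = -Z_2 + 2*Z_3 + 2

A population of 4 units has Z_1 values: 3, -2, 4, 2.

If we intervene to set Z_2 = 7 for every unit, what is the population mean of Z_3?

14.75

The intervention sets Z_2=7 in all 4 units regardless of Z_1. Recomputing Z_3 per unit gives 11, 26, 8, 14; average 14.75.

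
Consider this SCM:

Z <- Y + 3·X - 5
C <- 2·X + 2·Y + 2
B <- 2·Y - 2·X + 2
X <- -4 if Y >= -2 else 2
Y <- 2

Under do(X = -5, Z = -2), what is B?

Setting X = -5, Z = -2 by intervention discards those variables' equations.
B = 2·Y - 2·X + 2  [with Y=2, X=-5]  = 16

16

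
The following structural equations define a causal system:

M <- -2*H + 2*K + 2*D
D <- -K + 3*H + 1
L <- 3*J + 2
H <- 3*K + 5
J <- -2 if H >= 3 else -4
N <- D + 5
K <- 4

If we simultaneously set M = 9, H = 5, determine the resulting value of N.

17

The joint intervention fixes M = 9, H = 5, removing each variable's own equation.
D = -K + 3*H + 1  [with K=4, H=5]  = 12
N = D + 5  [with D=12]  = 17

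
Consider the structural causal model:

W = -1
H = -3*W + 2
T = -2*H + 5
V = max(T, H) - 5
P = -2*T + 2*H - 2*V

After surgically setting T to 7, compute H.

Under do(T=7), the mechanism T = -2*H + 5 is discarded; T is fixed at 7.
Since H is not a descendant of the intervened variable, it is unaffected.
H = -3*W + 2  [with W=-1]  = 5

5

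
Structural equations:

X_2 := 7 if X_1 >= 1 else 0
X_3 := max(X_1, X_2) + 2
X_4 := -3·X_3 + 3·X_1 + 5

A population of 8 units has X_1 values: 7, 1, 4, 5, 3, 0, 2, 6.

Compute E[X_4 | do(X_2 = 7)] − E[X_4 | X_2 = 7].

The intervention sets X_2=7 in all 8 units regardless of X_1. Recomputing X_4 per unit gives -1, -19, -10, -7, -13, -22, -16, -4; average -11.5.
Conditioning on X_2=7 selects the 7 unit(s) with X_1 ∈ {7, 1, 4, 5, 3, 2, 6}. Their X_4 values: -1, -19, -10, -7, -13, -16, -4. Mean = -10.
Difference = -11.5 − (-10) = -1.5.

-1.5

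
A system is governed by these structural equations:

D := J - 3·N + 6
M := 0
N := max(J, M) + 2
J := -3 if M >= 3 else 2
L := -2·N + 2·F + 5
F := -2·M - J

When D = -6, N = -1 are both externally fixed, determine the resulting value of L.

3

Setting D = -6, N = -1 by intervention discards those variables' equations.
J = -3 if M >= 3 else 2  [with M=0]  = 2
F = -2·M - J  [with M=0, J=2]  = -2
L = -2·N + 2·F + 5  [with N=-1, F=-2]  = 3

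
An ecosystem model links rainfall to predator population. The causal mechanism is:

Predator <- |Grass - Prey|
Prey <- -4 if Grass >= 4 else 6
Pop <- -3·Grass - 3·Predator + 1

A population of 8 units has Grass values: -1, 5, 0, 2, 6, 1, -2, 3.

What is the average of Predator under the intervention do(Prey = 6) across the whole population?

Under do(Prey=6), Prey's equation is replaced by Prey=6 for every unit. Per-unit Predator: 7, 1, 6, 4, 0, 5, 8, 3. Mean = 4.25.

4.25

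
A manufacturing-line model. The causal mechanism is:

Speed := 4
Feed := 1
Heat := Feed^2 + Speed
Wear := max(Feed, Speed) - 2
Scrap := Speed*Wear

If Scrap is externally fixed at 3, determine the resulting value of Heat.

5

do(Scrap=3) replaces the equation Scrap := Speed*Wear with the constant Scrap = 3.
Heat is not downstream of the intervention, so its value is determined by the original equations.
Heat = Feed^2 + Speed  [with Feed=1, Speed=4]  = 5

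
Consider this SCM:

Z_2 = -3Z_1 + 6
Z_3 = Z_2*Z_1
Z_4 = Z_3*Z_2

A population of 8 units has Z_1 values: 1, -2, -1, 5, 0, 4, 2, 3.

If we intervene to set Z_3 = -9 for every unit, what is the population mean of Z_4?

Under do(Z_3=-9), Z_3's equation is replaced by Z_3=-9 for every unit. Per-unit Z_4: -27, -108, -81, 81, -54, 54, 0, 27. Mean = -13.5.

-13.5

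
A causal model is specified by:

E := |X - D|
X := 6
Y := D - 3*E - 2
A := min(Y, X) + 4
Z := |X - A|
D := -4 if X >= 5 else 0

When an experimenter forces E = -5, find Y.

The intervention breaks the incoming arrows to E: E := |X - D| no longer applies, and E = -5.
D = -4 if X >= 5 else 0  [with X=6]  = -4
Y = D - 3*E - 2  [with D=-4, E=-5]  = 9

9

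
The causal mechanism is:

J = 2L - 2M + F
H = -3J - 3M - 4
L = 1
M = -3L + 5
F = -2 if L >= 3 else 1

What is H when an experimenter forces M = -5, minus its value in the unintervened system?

-21

do(M=-5) replaces the equation M = -3L + 5 with the constant M = -5.
F = -2 if L >= 3 else 1  [with L=1]  = 1
J = 2L - 2M + F  [with L=1, M=-5, F=1]  = 13
H = -3J - 3M - 4  [with J=13, M=-5]  = -28
Without intervention: F = -2 if L >= 3 else 1  [with L=1]  = 1; M = -3L + 5  [with L=1]  = 2; J = 2L - 2M + F  [with L=1, M=2, F=1]  = -1; H = -3J - 3M - 4  [with J=-1, M=2]  = -7.
Change = -28 − (-7) = -21.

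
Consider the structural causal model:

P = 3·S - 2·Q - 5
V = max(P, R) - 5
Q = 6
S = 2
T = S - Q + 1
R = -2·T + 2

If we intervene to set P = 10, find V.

5

The intervention breaks the incoming arrows to P: P = 3·S - 2·Q - 5 no longer applies, and P = 10.
T = S - Q + 1  [with S=2, Q=6]  = -3
R = -2·T + 2  [with T=-3]  = 8
V = max(P, R) - 5  [with P=10, R=8]  = 5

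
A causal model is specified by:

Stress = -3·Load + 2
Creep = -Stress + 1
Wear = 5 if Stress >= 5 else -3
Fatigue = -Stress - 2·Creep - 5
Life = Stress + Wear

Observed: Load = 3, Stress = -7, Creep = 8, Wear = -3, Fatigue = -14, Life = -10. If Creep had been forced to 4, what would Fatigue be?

-6

do(Creep=4) replaces the equation Creep = -Stress + 1 with the constant Creep = 4.
Stress = -3·Load + 2  [with Load=3]  = -7
Fatigue = -Stress - 2·Creep - 5  [with Stress=-7, Creep=4]  = -6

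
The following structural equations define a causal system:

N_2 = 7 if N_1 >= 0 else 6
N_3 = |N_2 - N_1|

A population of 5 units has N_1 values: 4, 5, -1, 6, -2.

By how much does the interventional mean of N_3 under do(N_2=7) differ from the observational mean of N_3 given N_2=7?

Under do(N_2=7), N_2's equation is replaced by N_2=7 for every unit. Per-unit N_3: 3, 2, 8, 1, 9. Mean = 4.6.
Observing N_2=7 restricts to units where N_2's equation naturally yields 7: N_1 ∈ {4, 5, 6}. In that subpopulation N_3 = 3, 2, 1, mean 2.
Difference = 4.6 − 2 = 2.6.

2.6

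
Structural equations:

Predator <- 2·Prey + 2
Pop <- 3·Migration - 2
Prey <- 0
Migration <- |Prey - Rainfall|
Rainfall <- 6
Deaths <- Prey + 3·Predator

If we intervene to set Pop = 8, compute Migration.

6

do(Pop=8) replaces the equation Pop <- 3·Migration - 2 with the constant Pop = 8.
Since Migration is not a descendant of the intervened variable, it is unaffected.
Migration = |Prey - Rainfall|  [with Prey=0, Rainfall=6]  = 6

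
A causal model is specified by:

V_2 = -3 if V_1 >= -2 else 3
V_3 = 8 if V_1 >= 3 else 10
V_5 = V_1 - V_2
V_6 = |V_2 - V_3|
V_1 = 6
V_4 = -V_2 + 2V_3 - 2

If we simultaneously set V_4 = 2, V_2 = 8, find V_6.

The joint intervention fixes V_4 = 2, V_2 = 8, removing each variable's own equation.
V_3 = 8 if V_1 >= 3 else 10  [with V_1=6]  = 8
V_6 = |V_2 - V_3|  [with V_2=8, V_3=8]  = 0

0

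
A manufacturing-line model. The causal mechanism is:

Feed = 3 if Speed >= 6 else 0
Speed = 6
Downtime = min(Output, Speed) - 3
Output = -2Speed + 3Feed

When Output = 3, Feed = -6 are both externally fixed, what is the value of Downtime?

The joint intervention fixes Output = 3, Feed = -6, removing each variable's own equation.
Downtime = min(Output, Speed) - 3  [with Output=3, Speed=6]  = 0

0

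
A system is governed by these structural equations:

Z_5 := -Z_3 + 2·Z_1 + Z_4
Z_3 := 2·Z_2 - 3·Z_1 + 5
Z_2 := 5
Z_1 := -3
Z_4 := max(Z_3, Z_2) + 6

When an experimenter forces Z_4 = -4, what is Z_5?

-34

Intervening sets Z_4 = -4 and removes its equation (Z_4 := max(Z_3, Z_2) + 6).
Z_3 = 2·Z_2 - 3·Z_1 + 5  [with Z_2=5, Z_1=-3]  = 24
Z_5 = -Z_3 + 2·Z_1 + Z_4  [with Z_3=24, Z_1=-3, Z_4=-4]  = -34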